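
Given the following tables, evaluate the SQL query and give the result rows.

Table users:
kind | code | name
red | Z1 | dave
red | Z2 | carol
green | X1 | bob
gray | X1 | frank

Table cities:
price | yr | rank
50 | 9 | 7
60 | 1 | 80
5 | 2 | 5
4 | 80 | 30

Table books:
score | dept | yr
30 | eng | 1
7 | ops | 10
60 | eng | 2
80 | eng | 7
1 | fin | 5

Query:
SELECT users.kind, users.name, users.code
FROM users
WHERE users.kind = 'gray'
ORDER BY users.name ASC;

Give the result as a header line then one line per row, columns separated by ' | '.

After WHERE (1 rows):
users.kind | users.code | users.name
gray | X1 | frank
After SELECT (1 rows):
users.kind | users.name | users.code
gray | frank | X1
After ORDER BY (1 rows):
users.kind | users.name | users.code
gray | frank | X1

== RESULT ==
users.kind | users.name | users.code
gray | frank | X1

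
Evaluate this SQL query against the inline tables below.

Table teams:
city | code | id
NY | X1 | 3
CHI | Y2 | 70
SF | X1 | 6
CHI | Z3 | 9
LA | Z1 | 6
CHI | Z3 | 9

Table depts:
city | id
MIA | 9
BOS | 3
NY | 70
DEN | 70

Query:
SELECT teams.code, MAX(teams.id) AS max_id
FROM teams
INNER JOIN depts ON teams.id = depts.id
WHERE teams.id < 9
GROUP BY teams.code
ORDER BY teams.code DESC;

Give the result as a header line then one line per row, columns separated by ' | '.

== RESULT ==
teams.code | max_id
X1 | 3

Derivation:
After JOIN depts (5 rows):
teams.city | teams.code | teams.id | depts.city | depts.id
NY | X1 | 3 | BOS | 3
CHI | Y2 | 70 | NY | 70
CHI | Y2 | 70 | DEN | 70
CHI | Z3 | 9 | MIA | 9
CHI | Z3 | 9 | MIA | 9
After WHERE (1 rows):
teams.city | teams.code | teams.id | depts.city | depts.id
NY | X1 | 3 | BOS | 3
After GROUP BY (1 rows):
teams.code | max_id
X1 | 3
After ORDER BY (1 rows):
teams.code | max_id
X1 | 3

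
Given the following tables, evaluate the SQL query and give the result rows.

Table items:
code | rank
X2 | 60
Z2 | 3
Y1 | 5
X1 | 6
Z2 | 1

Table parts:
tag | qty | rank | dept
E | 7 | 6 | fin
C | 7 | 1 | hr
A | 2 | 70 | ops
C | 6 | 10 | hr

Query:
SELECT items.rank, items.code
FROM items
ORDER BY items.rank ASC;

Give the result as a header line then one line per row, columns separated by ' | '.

== RESULT ==
items.rank | items.code
1 | Z2
3 | Z2
5 | Y1
6 | X1
60 | X2

Derivation:
After SELECT (5 rows):
items.rank | items.code
60 | X2
3 | Z2
5 | Y1
6 | X1
1 | Z2
After ORDER BY (5 rows):
items.rank | items.code
1 | Z2
3 | Z2
5 | Y1
6 | X1
60 | X2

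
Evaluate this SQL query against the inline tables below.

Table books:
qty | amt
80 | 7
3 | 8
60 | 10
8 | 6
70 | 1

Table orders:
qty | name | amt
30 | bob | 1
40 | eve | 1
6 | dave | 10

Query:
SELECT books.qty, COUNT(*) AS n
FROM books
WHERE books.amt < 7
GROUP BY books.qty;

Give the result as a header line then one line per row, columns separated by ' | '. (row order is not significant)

== RESULT ==
books.qty | n
8 | 1
70 | 1

Derivation:
After WHERE (2 rows):
books.qty | books.amt
8 | 6
70 | 1
After GROUP BY (2 rows):
books.qty | n
8 | 1
70 | 1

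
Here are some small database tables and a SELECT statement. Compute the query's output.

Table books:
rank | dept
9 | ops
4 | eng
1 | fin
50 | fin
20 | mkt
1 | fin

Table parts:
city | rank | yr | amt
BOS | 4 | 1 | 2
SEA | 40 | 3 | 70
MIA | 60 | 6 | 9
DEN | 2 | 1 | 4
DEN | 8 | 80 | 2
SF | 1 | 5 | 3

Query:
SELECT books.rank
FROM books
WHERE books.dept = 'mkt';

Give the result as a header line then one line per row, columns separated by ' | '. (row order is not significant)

After WHERE (1 rows):
books.rank | books.dept
20 | mkt
After SELECT (1 rows):
books.rank
20

== RESULT ==
books.rank
20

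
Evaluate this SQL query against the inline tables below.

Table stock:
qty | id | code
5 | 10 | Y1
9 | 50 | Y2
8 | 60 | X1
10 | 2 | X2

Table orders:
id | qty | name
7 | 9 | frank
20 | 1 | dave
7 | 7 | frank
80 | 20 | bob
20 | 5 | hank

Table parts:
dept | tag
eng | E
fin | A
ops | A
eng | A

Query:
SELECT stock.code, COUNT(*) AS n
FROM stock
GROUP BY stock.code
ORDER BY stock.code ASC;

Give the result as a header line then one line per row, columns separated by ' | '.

== RESULT ==
stock.code | n
X1 | 1
X2 | 1
Y1 | 1
Y2 | 1

Derivation:
After GROUP BY (4 rows):
stock.code | n
Y1 | 1
Y2 | 1
X1 | 1
X2 | 1
After ORDER BY (4 rows):
stock.code | n
X1 | 1
X2 | 1
Y1 | 1
Y2 | 1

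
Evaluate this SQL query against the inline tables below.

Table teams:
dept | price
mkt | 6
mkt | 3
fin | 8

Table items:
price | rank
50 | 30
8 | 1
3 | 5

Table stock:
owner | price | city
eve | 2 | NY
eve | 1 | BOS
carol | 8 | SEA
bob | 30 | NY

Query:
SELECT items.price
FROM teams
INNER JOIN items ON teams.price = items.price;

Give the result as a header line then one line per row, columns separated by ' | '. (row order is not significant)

== RESULT ==
items.price
3
8

Derivation:
After JOIN items (2 rows):
teams.dept | teams.price | items.price | items.rank
mkt | 3 | 3 | 5
fin | 8 | 8 | 1
After SELECT (2 rows):
items.price
3
8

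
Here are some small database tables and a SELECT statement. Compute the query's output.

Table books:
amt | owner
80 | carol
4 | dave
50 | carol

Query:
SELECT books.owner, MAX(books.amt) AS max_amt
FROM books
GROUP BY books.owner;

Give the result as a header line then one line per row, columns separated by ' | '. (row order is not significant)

== RESULT ==
books.owner | max_amt
carol | 80
dave | 4

Derivation:
After GROUP BY (2 rows):
books.owner | max_amt
carol | 80
dave | 4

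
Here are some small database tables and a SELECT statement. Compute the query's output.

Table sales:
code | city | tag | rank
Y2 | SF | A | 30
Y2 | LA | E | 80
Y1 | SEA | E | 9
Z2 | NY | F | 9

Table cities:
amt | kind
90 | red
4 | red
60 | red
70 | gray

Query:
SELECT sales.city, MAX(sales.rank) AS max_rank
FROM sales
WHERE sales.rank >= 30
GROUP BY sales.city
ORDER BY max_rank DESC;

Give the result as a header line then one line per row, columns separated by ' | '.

After WHERE (2 rows):
sales.code | sales.city | sales.tag | sales.rank
Y2 | SF | A | 30
Y2 | LA | E | 80
After GROUP BY (2 rows):
sales.city | max_rank
SF | 30
LA | 80
After ORDER BY (2 rows):
sales.city | max_rank
LA | 80
SF | 30

== RESULT ==
sales.city | max_rank
LA | 80
SF | 30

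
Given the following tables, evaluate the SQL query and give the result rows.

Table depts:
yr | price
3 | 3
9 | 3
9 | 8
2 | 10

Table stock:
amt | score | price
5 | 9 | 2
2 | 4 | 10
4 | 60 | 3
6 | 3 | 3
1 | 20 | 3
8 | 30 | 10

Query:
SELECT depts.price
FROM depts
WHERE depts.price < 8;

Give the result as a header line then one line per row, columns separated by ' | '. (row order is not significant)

After WHERE (2 rows):
depts.yr | depts.price
3 | 3
9 | 3
After SELECT (2 rows):
depts.price
3
3

== RESULT ==
depts.price
3
3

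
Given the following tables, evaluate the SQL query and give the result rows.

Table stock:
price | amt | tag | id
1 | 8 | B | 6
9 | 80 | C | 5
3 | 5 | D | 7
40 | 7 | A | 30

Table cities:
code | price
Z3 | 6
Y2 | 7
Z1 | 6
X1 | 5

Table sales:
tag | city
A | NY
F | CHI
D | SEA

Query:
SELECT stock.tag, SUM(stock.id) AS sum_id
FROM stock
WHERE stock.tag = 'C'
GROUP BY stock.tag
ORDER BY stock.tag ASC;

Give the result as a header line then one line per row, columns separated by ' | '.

After WHERE (1 rows):
stock.price | stock.amt | stock.tag | stock.id
9 | 80 | C | 5
After GROUP BY (1 rows):
stock.tag | sum_id
C | 5
After ORDER BY (1 rows):
stock.tag | sum_id
C | 5

== RESULT ==
stock.tag | sum_id
C | 5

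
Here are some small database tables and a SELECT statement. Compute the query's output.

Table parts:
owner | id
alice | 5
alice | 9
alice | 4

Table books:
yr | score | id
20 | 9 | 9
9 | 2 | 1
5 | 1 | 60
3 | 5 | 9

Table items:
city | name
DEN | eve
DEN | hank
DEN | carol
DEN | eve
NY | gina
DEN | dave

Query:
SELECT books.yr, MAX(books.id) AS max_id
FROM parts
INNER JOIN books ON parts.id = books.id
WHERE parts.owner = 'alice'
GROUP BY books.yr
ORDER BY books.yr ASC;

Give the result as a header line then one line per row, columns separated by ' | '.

After JOIN books (2 rows):
parts.owner | parts.id | books.yr | books.score | books.id
alice | 9 | 20 | 9 | 9
alice | 9 | 3 | 5 | 9
After WHERE (2 rows):
parts.owner | parts.id | books.yr | books.score | books.id
alice | 9 | 20 | 9 | 9
alice | 9 | 3 | 5 | 9
After GROUP BY (2 rows):
books.yr | max_id
20 | 9
3 | 9
After ORDER BY (2 rows):
books.yr | max_id
3 | 9
20 | 9

== RESULT ==
books.yr | max_id
3 | 9
20 | 9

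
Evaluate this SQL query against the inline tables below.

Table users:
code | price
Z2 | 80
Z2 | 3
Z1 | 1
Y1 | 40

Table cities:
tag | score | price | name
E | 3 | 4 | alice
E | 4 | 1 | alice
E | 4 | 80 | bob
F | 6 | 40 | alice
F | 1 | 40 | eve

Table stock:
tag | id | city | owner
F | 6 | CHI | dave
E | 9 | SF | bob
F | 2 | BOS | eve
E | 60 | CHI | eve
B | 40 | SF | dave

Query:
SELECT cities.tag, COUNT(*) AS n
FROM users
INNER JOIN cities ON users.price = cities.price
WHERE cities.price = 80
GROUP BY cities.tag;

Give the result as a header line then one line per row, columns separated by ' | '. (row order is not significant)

== RESULT ==
cities.tag | n
E | 1

Derivation:
After JOIN cities (4 rows):
users.code | users.price | cities.tag | cities.score | cities.price | cities.name
Z2 | 80 | E | 4 | 80 | bob
Z1 | 1 | E | 4 | 1 | alice
Y1 | 40 | F | 6 | 40 | alice
Y1 | 40 | F | 1 | 40 | eve
After WHERE (1 rows):
users.code | users.price | cities.tag | cities.score | cities.price | cities.name
Z2 | 80 | E | 4 | 80 | bob
After GROUP BY (1 rows):
cities.tag | n
E | 1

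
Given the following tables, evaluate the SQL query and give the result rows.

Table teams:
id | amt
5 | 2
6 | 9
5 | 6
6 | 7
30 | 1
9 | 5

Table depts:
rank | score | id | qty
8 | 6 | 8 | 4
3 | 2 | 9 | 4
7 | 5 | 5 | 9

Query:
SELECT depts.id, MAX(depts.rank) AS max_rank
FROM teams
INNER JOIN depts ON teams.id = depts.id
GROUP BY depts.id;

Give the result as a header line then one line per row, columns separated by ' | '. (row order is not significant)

After JOIN depts (3 rows):
teams.id | teams.amt | depts.rank | depts.score | depts.id | depts.qty
5 | 2 | 7 | 5 | 5 | 9
5 | 6 | 7 | 5 | 5 | 9
9 | 5 | 3 | 2 | 9 | 4
After GROUP BY (2 rows):
depts.id | max_rank
5 | 7
9 | 3

== RESULT ==
depts.id | max_rank
5 | 7
9 | 3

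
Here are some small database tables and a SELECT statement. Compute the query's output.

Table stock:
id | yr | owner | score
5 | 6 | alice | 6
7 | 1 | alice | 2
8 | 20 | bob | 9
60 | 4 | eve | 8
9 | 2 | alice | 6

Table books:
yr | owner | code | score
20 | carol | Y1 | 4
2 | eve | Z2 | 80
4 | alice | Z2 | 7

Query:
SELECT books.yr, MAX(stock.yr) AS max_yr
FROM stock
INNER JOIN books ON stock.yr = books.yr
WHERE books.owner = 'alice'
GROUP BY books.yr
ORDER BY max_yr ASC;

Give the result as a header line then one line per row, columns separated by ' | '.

== RESULT ==
books.yr | max_yr
4 | 4

Derivation:
After JOIN books (3 rows):
stock.id | stock.yr | stock.owner | stock.score | books.yr | books.owner | books.code | books.score
8 | 20 | bob | 9 | 20 | carol | Y1 | 4
60 | 4 | eve | 8 | 4 | alice | Z2 | 7
9 | 2 | alice | 6 | 2 | eve | Z2 | 80
After WHERE (1 rows):
stock.id | stock.yr | stock.owner | stock.score | books.yr | books.owner | books.code | books.score
60 | 4 | eve | 8 | 4 | alice | Z2 | 7
After GROUP BY (1 rows):
books.yr | max_yr
4 | 4
After ORDER BY (1 rows):
books.yr | max_yr
4 | 4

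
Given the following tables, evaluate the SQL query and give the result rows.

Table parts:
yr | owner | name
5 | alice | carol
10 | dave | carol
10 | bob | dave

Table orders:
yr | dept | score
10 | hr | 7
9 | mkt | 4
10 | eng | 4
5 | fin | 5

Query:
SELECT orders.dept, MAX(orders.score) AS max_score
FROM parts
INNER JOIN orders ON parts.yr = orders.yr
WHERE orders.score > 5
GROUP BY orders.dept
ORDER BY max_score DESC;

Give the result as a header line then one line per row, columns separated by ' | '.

After JOIN orders (5 rows):
parts.yr | parts.owner | parts.name | orders.yr | orders.dept | orders.score
5 | alice | carol | 5 | fin | 5
10 | dave | carol | 10 | hr | 7
10 | dave | carol | 10 | eng | 4
10 | bob | dave | 10 | hr | 7
10 | bob | dave | 10 | eng | 4
After WHERE (2 rows):
parts.yr | parts.owner | parts.name | orders.yr | orders.dept | orders.score
10 | dave | carol | 10 | hr | 7
10 | bob | dave | 10 | hr | 7
After GROUP BY (1 rows):
orders.dept | max_score
hr | 7
After ORDER BY (1 rows):
orders.dept | max_score
hr | 7

== RESULT ==
orders.dept | max_score
hr | 7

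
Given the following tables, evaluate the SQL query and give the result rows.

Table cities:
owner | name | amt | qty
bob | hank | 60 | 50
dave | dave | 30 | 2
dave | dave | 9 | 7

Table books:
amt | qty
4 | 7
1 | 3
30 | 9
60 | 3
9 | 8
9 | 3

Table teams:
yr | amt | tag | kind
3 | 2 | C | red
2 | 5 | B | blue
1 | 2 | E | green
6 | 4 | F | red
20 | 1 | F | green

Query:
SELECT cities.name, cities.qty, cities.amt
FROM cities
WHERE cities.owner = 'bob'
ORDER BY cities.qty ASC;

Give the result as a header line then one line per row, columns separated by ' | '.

== RESULT ==
cities.name | cities.qty | cities.amt
hank | 50 | 60

Derivation:
After WHERE (1 rows):
cities.owner | cities.name | cities.amt | cities.qty
bob | hank | 60 | 50
After SELECT (1 rows):
cities.name | cities.qty | cities.amt
hank | 50 | 60
After ORDER BY (1 rows):
cities.name | cities.qty | cities.amt
hank | 50 | 60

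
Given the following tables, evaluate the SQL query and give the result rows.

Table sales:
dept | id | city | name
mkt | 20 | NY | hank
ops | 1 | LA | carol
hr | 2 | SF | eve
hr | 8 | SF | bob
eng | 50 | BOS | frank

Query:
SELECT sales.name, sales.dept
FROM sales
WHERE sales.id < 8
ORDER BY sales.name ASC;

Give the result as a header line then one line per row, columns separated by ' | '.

After WHERE (2 rows):
sales.dept | sales.id | sales.city | sales.name
ops | 1 | LA | carol
hr | 2 | SF | eve
After SELECT (2 rows):
sales.name | sales.dept
carol | ops
eve | hr
After ORDER BY (2 rows):
sales.name | sales.dept
carol | ops
eve | hr

== RESULT ==
sales.name | sales.dept
carol | ops
eve | hr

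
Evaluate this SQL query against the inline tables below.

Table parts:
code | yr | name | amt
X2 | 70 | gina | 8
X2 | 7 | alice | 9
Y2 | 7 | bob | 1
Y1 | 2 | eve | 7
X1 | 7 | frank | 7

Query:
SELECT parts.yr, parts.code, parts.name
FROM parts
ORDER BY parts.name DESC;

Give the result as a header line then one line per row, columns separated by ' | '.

After SELECT (5 rows):
parts.yr | parts.code | parts.name
70 | X2 | gina
7 | X2 | alice
7 | Y2 | bob
2 | Y1 | eve
7 | X1 | frank
After ORDER BY (5 rows):
parts.yr | parts.code | parts.name
70 | X2 | gina
7 | X1 | frank
2 | Y1 | eve
7 | Y2 | bob
7 | X2 | alice

== RESULT ==
parts.yr | parts.code | parts.name
70 | X2 | gina
7 | X1 | frank
2 | Y1 | eve
7 | Y2 | bob
7 | X2 | alice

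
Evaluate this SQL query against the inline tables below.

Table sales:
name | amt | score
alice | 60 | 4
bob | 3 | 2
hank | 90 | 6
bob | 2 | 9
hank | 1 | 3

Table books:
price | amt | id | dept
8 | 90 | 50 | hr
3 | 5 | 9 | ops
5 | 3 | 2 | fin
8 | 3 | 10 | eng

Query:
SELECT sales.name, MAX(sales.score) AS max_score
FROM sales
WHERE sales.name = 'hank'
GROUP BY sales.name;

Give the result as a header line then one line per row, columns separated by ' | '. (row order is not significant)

== RESULT ==
sales.name | max_score
hank | 6

Derivation:
After WHERE (2 rows):
sales.name | sales.amt | sales.score
hank | 90 | 6
hank | 1 | 3
After GROUP BY (1 rows):
sales.name | max_score
hank | 6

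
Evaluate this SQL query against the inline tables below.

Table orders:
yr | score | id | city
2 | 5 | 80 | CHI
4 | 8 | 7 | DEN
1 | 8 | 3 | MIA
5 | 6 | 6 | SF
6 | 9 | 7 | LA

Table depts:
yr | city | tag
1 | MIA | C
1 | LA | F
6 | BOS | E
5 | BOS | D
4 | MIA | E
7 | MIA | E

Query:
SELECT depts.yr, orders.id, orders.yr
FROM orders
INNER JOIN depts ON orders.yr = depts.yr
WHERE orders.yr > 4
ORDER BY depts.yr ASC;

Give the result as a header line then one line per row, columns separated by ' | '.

== RESULT ==
depts.yr | orders.id | orders.yr
5 | 6 | 5
6 | 7 | 6

Derivation:
After JOIN depts (5 rows):
orders.yr | orders.score | orders.id | orders.city | depts.yr | depts.city | depts.tag
4 | 8 | 7 | DEN | 4 | MIA | E
1 | 8 | 3 | MIA | 1 | MIA | C
1 | 8 | 3 | MIA | 1 | LA | F
5 | 6 | 6 | SF | 5 | BOS | D
6 | 9 | 7 | LA | 6 | BOS | E
After WHERE (2 rows):
orders.yr | orders.score | orders.id | orders.city | depts.yr | depts.city | depts.tag
5 | 6 | 6 | SF | 5 | BOS | D
6 | 9 | 7 | LA | 6 | BOS | E
After SELECT (2 rows):
depts.yr | orders.id | orders.yr
5 | 6 | 5
6 | 7 | 6
After ORDER BY (2 rows):
depts.yr | orders.id | orders.yr
5 | 6 | 5
6 | 7 | 6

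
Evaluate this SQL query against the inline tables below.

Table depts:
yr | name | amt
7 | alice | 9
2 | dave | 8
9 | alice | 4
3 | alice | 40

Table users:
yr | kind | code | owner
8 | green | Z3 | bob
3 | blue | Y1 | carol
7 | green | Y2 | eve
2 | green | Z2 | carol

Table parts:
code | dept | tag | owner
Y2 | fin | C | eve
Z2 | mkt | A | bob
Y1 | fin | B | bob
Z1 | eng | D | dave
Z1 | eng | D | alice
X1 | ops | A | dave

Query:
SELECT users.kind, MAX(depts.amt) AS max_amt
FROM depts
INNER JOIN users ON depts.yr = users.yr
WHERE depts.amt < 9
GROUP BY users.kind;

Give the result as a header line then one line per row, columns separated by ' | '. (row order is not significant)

== RESULT ==
users.kind | max_amt
green | 8

Derivation:
After JOIN users (3 rows):
depts.yr | depts.name | depts.amt | users.yr | users.kind | users.code | users.owner
7 | alice | 9 | 7 | green | Y2 | eve
2 | dave | 8 | 2 | green | Z2 | carol
3 | alice | 40 | 3 | blue | Y1 | carol
After WHERE (1 rows):
depts.yr | depts.name | depts.amt | users.yr | users.kind | users.code | users.owner
2 | dave | 8 | 2 | green | Z2 | carol
After GROUP BY (1 rows):
users.kind | max_amt
green | 8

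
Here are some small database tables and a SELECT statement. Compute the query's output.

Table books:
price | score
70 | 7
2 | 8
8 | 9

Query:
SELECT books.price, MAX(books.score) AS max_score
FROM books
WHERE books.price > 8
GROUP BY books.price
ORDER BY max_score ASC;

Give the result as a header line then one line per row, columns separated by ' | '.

== RESULT ==
books.price | max_score
70 | 7

Derivation:
After WHERE (1 rows):
books.price | books.score
70 | 7
After GROUP BY (1 rows):
books.price | max_score
70 | 7
After ORDER BY (1 rows):
books.price | max_score
70 | 7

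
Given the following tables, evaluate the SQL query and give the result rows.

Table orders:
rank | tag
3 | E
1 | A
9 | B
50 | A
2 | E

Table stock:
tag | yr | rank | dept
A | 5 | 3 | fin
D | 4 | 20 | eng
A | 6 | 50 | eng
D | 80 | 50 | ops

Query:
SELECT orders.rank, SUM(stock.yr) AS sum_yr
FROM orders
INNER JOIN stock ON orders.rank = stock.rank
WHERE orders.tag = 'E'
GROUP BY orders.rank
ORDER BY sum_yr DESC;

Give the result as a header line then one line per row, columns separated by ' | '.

== RESULT ==
orders.rank | sum_yr
3 | 5

Derivation:
After JOIN stock (3 rows):
orders.rank | orders.tag | stock.tag | stock.yr | stock.rank | stock.dept
3 | E | A | 5 | 3 | fin
50 | A | A | 6 | 50 | eng
50 | A | D | 80 | 50 | ops
After WHERE (1 rows):
orders.rank | orders.tag | stock.tag | stock.yr | stock.rank | stock.dept
3 | E | A | 5 | 3 | fin
After GROUP BY (1 rows):
orders.rank | sum_yr
3 | 5
After ORDER BY (1 rows):
orders.rank | sum_yr
3 | 5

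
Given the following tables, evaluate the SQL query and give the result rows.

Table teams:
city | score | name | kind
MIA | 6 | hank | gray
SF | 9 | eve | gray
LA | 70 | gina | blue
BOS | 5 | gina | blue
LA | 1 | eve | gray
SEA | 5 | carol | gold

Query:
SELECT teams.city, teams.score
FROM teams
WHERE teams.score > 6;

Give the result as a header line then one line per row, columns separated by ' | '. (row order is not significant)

== RESULT ==
teams.city | teams.score
SF | 9
LA | 70

Derivation:
After WHERE (2 rows):
teams.city | teams.score | teams.name | teams.kind
SF | 9 | eve | gray
LA | 70 | gina | blue
After SELECT (2 rows):
teams.city | teams.score
SF | 9
LA | 70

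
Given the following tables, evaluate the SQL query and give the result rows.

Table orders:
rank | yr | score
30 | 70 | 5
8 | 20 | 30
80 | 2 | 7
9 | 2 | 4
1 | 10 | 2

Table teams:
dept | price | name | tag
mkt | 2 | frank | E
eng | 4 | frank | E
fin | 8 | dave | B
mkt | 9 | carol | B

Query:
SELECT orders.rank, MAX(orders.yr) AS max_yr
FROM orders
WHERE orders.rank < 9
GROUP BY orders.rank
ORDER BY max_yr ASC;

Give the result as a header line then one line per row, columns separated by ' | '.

== RESULT ==
orders.rank | max_yr
1 | 10
8 | 20

Derivation:
After WHERE (2 rows):
orders.rank | orders.yr | orders.score
8 | 20 | 30
1 | 10 | 2
After GROUP BY (2 rows):
orders.rank | max_yr
8 | 20
1 | 10
After ORDER BY (2 rows):
orders.rank | max_yr
1 | 10
8 | 20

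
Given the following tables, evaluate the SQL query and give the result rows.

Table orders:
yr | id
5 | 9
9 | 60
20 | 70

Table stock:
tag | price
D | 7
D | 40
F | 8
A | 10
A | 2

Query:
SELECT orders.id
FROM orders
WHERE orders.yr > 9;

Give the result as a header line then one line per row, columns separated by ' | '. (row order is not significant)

== RESULT ==
orders.id
70

Derivation:
After WHERE (1 rows):
orders.yr | orders.id
20 | 70
After SELECT (1 rows):
orders.id
70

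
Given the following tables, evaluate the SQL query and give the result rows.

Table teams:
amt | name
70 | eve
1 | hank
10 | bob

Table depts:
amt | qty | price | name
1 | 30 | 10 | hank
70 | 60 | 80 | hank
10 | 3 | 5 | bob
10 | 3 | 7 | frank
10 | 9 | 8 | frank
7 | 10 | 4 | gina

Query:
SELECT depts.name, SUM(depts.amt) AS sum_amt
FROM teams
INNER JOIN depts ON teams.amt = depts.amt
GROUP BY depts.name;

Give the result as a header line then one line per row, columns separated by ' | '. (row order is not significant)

After JOIN depts (5 rows):
teams.amt | teams.name | depts.amt | depts.qty | depts.price | depts.name
70 | eve | 70 | 60 | 80 | hank
1 | hank | 1 | 30 | 10 | hank
10 | bob | 10 | 3 | 5 | bob
10 | bob | 10 | 3 | 7 | frank
10 | bob | 10 | 9 | 8 | frank
After GROUP BY (3 rows):
depts.name | sum_amt
hank | 71
bob | 10
frank | 20

== RESULT ==
depts.name | sum_amt
hank | 71
bob | 10
frank | 20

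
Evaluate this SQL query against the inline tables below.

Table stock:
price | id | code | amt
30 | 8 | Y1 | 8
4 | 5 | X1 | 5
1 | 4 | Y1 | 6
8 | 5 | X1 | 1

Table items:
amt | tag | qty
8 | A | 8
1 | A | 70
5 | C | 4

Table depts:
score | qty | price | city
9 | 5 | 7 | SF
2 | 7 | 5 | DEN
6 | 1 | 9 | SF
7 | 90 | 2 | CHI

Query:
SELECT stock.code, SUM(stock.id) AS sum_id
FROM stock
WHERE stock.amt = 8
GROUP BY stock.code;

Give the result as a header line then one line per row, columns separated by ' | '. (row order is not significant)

== RESULT ==
stock.code | sum_id
Y1 | 8

Derivation:
After WHERE (1 rows):
stock.price | stock.id | stock.code | stock.amt
30 | 8 | Y1 | 8
After GROUP BY (1 rows):
stock.code | sum_id
Y1 | 8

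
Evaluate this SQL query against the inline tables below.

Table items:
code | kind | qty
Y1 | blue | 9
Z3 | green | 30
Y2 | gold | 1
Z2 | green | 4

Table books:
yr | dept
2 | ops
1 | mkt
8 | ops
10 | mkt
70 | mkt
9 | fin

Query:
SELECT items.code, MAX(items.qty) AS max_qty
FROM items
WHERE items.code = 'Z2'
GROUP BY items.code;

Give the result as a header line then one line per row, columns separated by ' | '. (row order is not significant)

== RESULT ==
items.code | max_qty
Z2 | 4

Derivation:
After WHERE (1 rows):
items.code | items.kind | items.qty
Z2 | green | 4
After GROUP BY (1 rows):
items.code | max_qty
Z2 | 4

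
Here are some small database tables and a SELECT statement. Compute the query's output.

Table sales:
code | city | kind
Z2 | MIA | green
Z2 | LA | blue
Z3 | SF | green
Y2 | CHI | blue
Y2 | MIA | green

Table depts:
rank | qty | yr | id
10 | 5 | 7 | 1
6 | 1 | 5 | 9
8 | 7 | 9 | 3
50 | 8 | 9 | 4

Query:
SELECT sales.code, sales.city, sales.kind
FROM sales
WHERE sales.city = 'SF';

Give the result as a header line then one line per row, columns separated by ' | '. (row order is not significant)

== RESULT ==
sales.code | sales.city | sales.kind
Z3 | SF | green

Derivation:
After WHERE (1 rows):
sales.code | sales.city | sales.kind
Z3 | SF | green
After SELECT (1 rows):
sales.code | sales.city | sales.kind
Z3 | SF | green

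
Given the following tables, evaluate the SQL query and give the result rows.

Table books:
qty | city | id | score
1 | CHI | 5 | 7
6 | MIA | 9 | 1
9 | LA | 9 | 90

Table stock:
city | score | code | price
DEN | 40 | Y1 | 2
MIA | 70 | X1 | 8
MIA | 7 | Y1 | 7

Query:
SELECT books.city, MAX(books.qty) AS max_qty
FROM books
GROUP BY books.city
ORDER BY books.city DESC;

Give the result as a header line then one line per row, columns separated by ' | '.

== RESULT ==
books.city | max_qty
MIA | 6
LA | 9
CHI | 1

Derivation:
After GROUP BY (3 rows):
books.city | max_qty
CHI | 1
MIA | 6
LA | 9
After ORDER BY (3 rows):
books.city | max_qty
MIA | 6
LA | 9
CHI | 1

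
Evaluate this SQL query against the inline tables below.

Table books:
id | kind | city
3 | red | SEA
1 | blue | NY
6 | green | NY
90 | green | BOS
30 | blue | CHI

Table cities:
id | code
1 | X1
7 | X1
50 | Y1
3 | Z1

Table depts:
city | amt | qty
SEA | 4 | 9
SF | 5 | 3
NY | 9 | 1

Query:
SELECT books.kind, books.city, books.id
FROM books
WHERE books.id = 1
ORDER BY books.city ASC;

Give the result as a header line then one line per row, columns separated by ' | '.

== RESULT ==
books.kind | books.city | books.id
blue | NY | 1

Derivation:
After WHERE (1 rows):
books.id | books.kind | books.city
1 | blue | NY
After SELECT (1 rows):
books.kind | books.city | books.id
blue | NY | 1
After ORDER BY (1 rows):
books.kind | books.city | books.id
blue | NY | 1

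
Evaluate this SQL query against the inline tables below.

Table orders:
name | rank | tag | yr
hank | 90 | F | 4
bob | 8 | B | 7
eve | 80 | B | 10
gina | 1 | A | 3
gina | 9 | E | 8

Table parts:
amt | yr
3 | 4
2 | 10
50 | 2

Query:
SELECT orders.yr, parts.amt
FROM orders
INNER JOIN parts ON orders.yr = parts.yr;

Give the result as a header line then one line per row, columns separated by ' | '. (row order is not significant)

After JOIN parts (2 rows):
orders.name | orders.rank | orders.tag | orders.yr | parts.amt | parts.yr
hank | 90 | F | 4 | 3 | 4
eve | 80 | B | 10 | 2 | 10
After SELECT (2 rows):
orders.yr | parts.amt
4 | 3
10 | 2

== RESULT ==
orders.yr | parts.amt
4 | 3
10 | 2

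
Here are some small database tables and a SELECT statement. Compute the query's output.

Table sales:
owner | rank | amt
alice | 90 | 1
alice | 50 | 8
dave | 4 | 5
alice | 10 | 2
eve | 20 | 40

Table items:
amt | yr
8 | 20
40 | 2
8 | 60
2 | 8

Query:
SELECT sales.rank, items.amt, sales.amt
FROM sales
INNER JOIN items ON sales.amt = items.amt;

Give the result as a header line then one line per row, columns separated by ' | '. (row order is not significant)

== RESULT ==
sales.rank | items.amt | sales.amt
50 | 8 | 8
50 | 8 | 8
10 | 2 | 2
20 | 40 | 40

Derivation:
After JOIN items (4 rows):
sales.owner | sales.rank | sales.amt | items.amt | items.yr
alice | 50 | 8 | 8 | 20
alice | 50 | 8 | 8 | 60
alice | 10 | 2 | 2 | 8
eve | 20 | 40 | 40 | 2
After SELECT (4 rows):
sales.rank | items.amt | sales.amt
50 | 8 | 8
50 | 8 | 8
10 | 2 | 2
20 | 40 | 40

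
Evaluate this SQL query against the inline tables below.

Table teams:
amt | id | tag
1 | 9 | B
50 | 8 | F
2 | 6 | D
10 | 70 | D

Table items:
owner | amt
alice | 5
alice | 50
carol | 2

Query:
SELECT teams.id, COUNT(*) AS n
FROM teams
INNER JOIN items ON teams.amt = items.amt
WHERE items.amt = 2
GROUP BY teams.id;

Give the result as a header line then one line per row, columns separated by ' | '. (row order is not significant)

== RESULT ==
teams.id | n
6 | 1

Derivation:
After JOIN items (2 rows):
teams.amt | teams.id | teams.tag | items.owner | items.amt
50 | 8 | F | alice | 50
2 | 6 | D | carol | 2
After WHERE (1 rows):
teams.amt | teams.id | teams.tag | items.owner | items.amt
2 | 6 | D | carol | 2
After GROUP BY (1 rows):
teams.id | n
6 | 1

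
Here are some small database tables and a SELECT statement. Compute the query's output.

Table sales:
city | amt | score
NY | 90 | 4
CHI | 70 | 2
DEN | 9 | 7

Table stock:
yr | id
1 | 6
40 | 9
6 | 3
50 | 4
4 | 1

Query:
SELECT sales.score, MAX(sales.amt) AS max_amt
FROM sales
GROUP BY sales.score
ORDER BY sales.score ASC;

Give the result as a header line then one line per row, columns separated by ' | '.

== RESULT ==
sales.score | max_amt
2 | 70
4 | 90
7 | 9

Derivation:
After GROUP BY (3 rows):
sales.score | max_amt
4 | 90
2 | 70
7 | 9
After ORDER BY (3 rows):
sales.score | max_amt
2 | 70
4 | 90
7 | 9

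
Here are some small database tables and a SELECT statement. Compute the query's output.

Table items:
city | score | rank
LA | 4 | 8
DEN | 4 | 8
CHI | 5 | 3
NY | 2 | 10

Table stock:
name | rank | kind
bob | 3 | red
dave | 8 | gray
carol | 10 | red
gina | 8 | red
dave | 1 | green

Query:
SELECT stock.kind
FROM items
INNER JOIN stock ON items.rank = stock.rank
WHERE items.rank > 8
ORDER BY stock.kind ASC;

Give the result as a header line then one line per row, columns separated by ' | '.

== RESULT ==
stock.kind
red

Derivation:
After JOIN stock (6 rows):
items.city | items.score | items.rank | stock.name | stock.rank | stock.kind
LA | 4 | 8 | dave | 8 | gray
LA | 4 | 8 | gina | 8 | red
DEN | 4 | 8 | dave | 8 | gray
DEN | 4 | 8 | gina | 8 | red
CHI | 5 | 3 | bob | 3 | red
NY | 2 | 10 | carol | 10 | red
After WHERE (1 rows):
items.city | items.score | items.rank | stock.name | stock.rank | stock.kind
NY | 2 | 10 | carol | 10 | red
After SELECT (1 rows):
stock.kind
red
After ORDER BY (1 rows):
stock.kind
red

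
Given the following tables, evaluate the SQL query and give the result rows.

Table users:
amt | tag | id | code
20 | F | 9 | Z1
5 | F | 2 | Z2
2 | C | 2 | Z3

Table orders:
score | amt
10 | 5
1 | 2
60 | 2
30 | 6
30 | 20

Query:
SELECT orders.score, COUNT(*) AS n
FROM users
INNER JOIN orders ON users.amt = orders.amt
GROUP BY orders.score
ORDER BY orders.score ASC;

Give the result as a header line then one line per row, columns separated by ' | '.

== RESULT ==
orders.score | n
1 | 1
10 | 1
30 | 1
60 | 1

Derivation:
After JOIN orders (4 rows):
users.amt | users.tag | users.id | users.code | orders.score | orders.amt
20 | F | 9 | Z1 | 30 | 20
5 | F | 2 | Z2 | 10 | 5
2 | C | 2 | Z3 | 1 | 2
2 | C | 2 | Z3 | 60 | 2
After GROUP BY (4 rows):
orders.score | n
30 | 1
10 | 1
1 | 1
60 | 1
After ORDER BY (4 rows):
orders.score | n
1 | 1
10 | 1
30 | 1
60 | 1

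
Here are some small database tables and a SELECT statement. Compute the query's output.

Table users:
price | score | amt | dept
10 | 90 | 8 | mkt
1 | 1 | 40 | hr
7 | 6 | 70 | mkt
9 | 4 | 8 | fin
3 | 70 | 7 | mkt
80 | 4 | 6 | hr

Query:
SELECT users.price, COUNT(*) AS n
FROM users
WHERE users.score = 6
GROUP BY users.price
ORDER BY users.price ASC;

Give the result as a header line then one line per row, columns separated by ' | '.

After WHERE (1 rows):
users.price | users.score | users.amt | users.dept
7 | 6 | 70 | mkt
After GROUP BY (1 rows):
users.price | n
7 | 1
After ORDER BY (1 rows):
users.price | n
7 | 1

== RESULT ==
users.price | n
7 | 1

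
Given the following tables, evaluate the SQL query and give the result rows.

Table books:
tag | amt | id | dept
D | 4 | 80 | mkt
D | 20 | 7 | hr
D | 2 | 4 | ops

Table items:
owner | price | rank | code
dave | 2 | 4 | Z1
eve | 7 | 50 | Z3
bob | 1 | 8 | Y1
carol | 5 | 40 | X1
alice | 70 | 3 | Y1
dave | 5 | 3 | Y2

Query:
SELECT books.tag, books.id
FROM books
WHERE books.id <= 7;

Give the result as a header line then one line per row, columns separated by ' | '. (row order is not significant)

After WHERE (2 rows):
books.tag | books.amt | books.id | books.dept
D | 20 | 7 | hr
D | 2 | 4 | ops
After SELECT (2 rows):
books.tag | books.id
D | 7
D | 4

== RESULT ==
books.tag | books.id
D | 7
D | 4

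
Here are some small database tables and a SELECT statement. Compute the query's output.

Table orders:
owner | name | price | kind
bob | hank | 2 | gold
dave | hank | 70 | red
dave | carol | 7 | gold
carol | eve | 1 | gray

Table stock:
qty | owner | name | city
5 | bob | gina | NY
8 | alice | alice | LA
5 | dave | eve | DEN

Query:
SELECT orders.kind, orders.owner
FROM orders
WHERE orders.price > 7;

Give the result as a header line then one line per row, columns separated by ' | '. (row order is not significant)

== RESULT ==
orders.kind | orders.owner
red | dave

Derivation:
After WHERE (1 rows):
orders.owner | orders.name | orders.price | orders.kind
dave | hank | 70 | red
After SELECT (1 rows):
orders.kind | orders.owner
red | dave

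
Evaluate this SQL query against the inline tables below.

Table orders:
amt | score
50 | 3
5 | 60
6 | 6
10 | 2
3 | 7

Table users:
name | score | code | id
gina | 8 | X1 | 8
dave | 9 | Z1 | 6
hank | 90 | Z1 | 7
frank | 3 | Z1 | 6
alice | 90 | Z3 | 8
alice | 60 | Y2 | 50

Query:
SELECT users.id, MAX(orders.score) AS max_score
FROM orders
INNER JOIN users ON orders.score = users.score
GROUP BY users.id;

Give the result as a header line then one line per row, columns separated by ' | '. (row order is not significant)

After JOIN users (2 rows):
orders.amt | orders.score | users.name | users.score | users.code | users.id
50 | 3 | frank | 3 | Z1 | 6
5 | 60 | alice | 60 | Y2 | 50
After GROUP BY (2 rows):
users.id | max_score
6 | 3
50 | 60

== RESULT ==
users.id | max_score
6 | 3
50 | 60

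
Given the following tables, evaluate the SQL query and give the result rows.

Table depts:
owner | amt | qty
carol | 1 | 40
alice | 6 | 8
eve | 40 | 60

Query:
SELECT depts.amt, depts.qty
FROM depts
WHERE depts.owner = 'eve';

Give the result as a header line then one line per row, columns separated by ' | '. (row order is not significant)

== RESULT ==
depts.amt | depts.qty
40 | 60

Derivation:
After WHERE (1 rows):
depts.owner | depts.amt | depts.qty
eve | 40 | 60
After SELECT (1 rows):
depts.amt | depts.qty
40 | 60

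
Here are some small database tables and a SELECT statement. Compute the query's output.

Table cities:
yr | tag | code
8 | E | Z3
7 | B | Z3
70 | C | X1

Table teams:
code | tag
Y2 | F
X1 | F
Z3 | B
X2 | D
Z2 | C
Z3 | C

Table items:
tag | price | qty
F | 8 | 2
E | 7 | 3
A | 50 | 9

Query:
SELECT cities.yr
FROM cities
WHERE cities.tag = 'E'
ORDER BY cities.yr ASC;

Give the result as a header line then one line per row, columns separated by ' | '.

== RESULT ==
cities.yr
8

Derivation:
After WHERE (1 rows):
cities.yr | cities.tag | cities.code
8 | E | Z3
After SELECT (1 rows):
cities.yr
8
After ORDER BY (1 rows):
cities.yr
8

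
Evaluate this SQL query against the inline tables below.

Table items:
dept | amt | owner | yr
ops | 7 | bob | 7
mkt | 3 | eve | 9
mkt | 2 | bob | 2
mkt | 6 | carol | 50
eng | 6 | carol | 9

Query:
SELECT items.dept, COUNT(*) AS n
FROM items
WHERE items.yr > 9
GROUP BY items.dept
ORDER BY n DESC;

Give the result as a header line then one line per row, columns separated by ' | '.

After WHERE (1 rows):
items.dept | items.amt | items.owner | items.yr
mkt | 6 | carol | 50
After GROUP BY (1 rows):
items.dept | n
mkt | 1
After ORDER BY (1 rows):
items.dept | n
mkt | 1

== RESULT ==
items.dept | n
mkt | 1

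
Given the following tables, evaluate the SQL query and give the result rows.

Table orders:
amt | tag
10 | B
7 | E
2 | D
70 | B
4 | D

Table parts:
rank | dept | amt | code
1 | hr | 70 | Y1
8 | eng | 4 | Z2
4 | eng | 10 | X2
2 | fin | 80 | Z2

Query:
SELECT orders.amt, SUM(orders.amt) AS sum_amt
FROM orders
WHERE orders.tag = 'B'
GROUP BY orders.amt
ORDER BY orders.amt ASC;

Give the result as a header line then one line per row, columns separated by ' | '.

After WHERE (2 rows):
orders.amt | orders.tag
10 | B
70 | B
After GROUP BY (2 rows):
orders.amt | sum_amt
10 | 10
70 | 70
After ORDER BY (2 rows):
orders.amt | sum_amt
10 | 10
70 | 70

== RESULT ==
orders.amt | sum_amt
10 | 10
70 | 70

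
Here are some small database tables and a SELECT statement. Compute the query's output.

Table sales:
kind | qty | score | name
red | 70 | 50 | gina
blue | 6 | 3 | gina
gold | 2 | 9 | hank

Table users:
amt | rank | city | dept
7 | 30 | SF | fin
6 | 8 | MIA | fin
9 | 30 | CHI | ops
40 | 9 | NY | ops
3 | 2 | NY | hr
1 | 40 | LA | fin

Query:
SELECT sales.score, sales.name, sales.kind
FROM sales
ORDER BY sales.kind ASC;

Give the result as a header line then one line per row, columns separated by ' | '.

== RESULT ==
sales.score | sales.name | sales.kind
3 | gina | blue
9 | hank | gold
50 | gina | red

Derivation:
After SELECT (3 rows):
sales.score | sales.name | sales.kind
50 | gina | red
3 | gina | blue
9 | hank | gold
After ORDER BY (3 rows):
sales.score | sales.name | sales.kind
3 | gina | blue
9 | hank | gold
50 | gina | red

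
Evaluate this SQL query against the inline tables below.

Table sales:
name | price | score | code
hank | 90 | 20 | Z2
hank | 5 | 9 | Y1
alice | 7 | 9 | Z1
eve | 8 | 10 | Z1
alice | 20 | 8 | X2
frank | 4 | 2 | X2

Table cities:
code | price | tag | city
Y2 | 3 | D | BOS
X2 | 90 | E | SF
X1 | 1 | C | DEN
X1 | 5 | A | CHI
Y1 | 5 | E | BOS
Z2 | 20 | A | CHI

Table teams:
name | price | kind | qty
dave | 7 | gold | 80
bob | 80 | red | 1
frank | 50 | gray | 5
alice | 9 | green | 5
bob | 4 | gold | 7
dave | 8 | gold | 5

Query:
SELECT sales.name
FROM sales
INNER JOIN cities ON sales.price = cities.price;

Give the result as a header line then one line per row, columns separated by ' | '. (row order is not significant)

== RESULT ==
sales.name
hank
hank
hank
alice

Derivation:
After JOIN cities (4 rows):
sales.name | sales.price | sales.score | sales.code | cities.code | cities.price | cities.tag | cities.city
hank | 90 | 20 | Z2 | X2 | 90 | E | SF
hank | 5 | 9 | Y1 | X1 | 5 | A | CHI
hank | 5 | 9 | Y1 | Y1 | 5 | E | BOS
alice | 20 | 8 | X2 | Z2 | 20 | A | CHI
After SELECT (4 rows):
sales.name
hank
hank
hank
alice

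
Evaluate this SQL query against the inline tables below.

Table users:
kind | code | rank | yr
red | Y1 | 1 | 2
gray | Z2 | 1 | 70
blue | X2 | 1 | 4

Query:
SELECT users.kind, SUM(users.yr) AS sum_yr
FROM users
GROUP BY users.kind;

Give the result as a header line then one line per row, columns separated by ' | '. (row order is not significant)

== RESULT ==
users.kind | sum_yr
red | 2
gray | 70
blue | 4

Derivation:
After GROUP BY (3 rows):
users.kind | sum_yr
red | 2
gray | 70
blue | 4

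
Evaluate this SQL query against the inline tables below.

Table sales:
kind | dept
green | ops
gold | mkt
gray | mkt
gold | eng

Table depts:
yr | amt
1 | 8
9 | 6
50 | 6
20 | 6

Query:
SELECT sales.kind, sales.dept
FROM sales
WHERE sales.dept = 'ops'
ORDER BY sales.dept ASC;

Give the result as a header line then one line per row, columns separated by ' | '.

After WHERE (1 rows):
sales.kind | sales.dept
green | ops
After SELECT (1 rows):
sales.kind | sales.dept
green | ops
After ORDER BY (1 rows):
sales.kind | sales.dept
green | ops

== RESULT ==
sales.kind | sales.dept
green | ops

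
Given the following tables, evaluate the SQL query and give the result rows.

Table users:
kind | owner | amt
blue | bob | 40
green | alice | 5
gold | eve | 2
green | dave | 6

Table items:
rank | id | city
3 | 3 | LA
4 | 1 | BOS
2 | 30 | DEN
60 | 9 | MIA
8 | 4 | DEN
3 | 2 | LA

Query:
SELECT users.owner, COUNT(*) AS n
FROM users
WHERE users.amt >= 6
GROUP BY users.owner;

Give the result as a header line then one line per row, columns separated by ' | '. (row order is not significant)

== RESULT ==
users.owner | n
bob | 1
dave | 1

Derivation:
After WHERE (2 rows):
users.kind | users.owner | users.amt
blue | bob | 40
green | dave | 6
After GROUP BY (2 rows):
users.owner | n
bob | 1
dave | 1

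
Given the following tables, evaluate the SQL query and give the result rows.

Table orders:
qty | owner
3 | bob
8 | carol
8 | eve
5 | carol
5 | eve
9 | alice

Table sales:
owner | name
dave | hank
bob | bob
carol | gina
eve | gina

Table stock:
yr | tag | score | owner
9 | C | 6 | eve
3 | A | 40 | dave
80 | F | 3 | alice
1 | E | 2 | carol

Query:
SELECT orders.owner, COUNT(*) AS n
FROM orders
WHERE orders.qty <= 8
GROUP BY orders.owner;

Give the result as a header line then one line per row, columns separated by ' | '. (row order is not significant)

== RESULT ==
orders.owner | n
bob | 1
carol | 2
eve | 2

Derivation:
After WHERE (5 rows):
orders.qty | orders.owner
3 | bob
8 | carol
8 | eve
5 | carol
5 | eve
After GROUP BY (3 rows):
orders.owner | n
bob | 1
carol | 2
eve | 2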